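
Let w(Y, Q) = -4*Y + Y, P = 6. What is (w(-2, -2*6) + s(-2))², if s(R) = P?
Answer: 144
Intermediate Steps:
s(R) = 6
w(Y, Q) = -3*Y
(w(-2, -2*6) + s(-2))² = (-3*(-2) + 6)² = (6 + 6)² = 12² = 144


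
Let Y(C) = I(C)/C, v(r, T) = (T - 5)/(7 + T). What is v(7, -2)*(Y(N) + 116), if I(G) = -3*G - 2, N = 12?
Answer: -4739/30 ≈ -157.97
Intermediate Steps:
I(G) = -2 - 3*G
v(r, T) = (-5 + T)/(7 + T)
Y(C) = (-2 - 3*C)/C
v(7, -2)*(Y(N) + 116) = ((-5 - 2)/(7 - 2))*((-3 - 2/12) + 116) = (-7/5)*((-3 - 2*1/12) + 116) = ((⅕)*(-7))*((-3 - ⅙) + 116) = -7*(-19/6 + 116)/5 = -7/5*677/6 = -4739/30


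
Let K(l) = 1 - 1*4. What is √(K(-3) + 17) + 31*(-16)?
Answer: -496 + √14 ≈ -492.26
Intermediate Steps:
K(l) = -3 (K(l) = 1 - 4 = -3)
√(K(-3) + 17) + 31*(-16) = √(-3 + 17) + 31*(-16) = √14 - 496 = -496 + √14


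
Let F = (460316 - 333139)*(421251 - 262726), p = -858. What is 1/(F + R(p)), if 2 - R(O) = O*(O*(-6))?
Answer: 1/20165150911 ≈ 4.9590e-11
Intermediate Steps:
F = 20160733925 (F = 127177*158525 = 20160733925)
R(O) = 2 + 6*O² (R(O) = 2 - O*O*(-6) = 2 - O*(-6*O) = 2 - (-6)*O² = 2 + 6*O²)
1/(F + R(p)) = 1/(20160733925 + (2 + 6*(-858)²)) = 1/(20160733925 + (2 + 6*736164)) = 1/(20160733925 + (2 + 4416984)) = 1/(20160733925 + 4416986) = 1/20165150911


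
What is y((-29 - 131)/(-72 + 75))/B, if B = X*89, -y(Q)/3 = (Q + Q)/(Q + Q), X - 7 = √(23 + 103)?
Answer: 3/979 - 9*√14/6853 ≈ -0.0018495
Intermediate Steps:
X = 7 + 3*√14 (X = 7 + √(23 + 103) = 7 + √126 = 7 + 3*√14 ≈ 18.225)
y(Q) = -3 (y(Q) = -3*(Q + Q)/(Q + Q) = -3*2*Q/(2*Q) = -3*2*Q*1/(2*Q) = -3*1 = -3)
B = 623 + 267*√14 (B = (7 + 3*√14)*89 = 623 + 267*√14 ≈ 1622.0)
y((-29 - 131)/(-72 + 75))/B = -3/(623 + 267*√14)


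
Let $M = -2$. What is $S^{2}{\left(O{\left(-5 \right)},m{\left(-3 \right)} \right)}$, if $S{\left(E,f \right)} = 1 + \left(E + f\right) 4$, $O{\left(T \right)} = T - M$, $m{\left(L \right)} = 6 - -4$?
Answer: $841$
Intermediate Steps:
$m{\left(L \right)} = 10$ ($m{\left(L \right)} = 6 + 4 = 10$)
$O{\left(T \right)} = 2 + T$ ($O{\left(T \right)} = T - -2 = T + 2 = 2 + T$)
$S{\left(E,f \right)} = 1 + 4 E + 4 f$ ($S{\left(E,f \right)} = 1 + \left(4 E + 4 f\right) = 1 + 4 E + 4 f$)
$S^{2}{\left(O{\left(-5 \right)},m{\left(-3 \right)} \right)} = \left(1 + 4 \left(2 - 5\right) + 4 \cdot 10\right)^{2} = \left(1 + 4 \left(-3\right) + 40\right)^{2} = \left(1 - 12 + 40\right)^{2} = 29^{2} = 841$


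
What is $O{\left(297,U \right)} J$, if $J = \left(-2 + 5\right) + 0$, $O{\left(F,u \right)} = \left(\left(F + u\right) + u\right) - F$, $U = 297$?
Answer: $1782$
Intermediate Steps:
$O{\left(F,u \right)} = 2 u$ ($O{\left(F,u \right)} = \left(F + 2 u\right) - F = 2 u$)
$J = 3$ ($J = 3 + 0 = 3$)
$O{\left(297,U \right)} J = 2 \cdot 297 \cdot 3 = 594 \cdot 3 = 1782$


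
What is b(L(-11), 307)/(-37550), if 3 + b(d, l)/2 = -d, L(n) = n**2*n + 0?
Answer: -1328/18775 ≈ -0.070732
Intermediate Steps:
L(n) = n**3 (L(n) = n**3 + 0 = n**3)
b(d, l) = -6 - 2*d (b(d, l) = -6 + 2*(-d) = -6 - 2*d)
b(L(-11), 307)/(-37550) = (-6 - 2*(-11)**3)/(-37550) = (-6 - 2*(-1331))*(-1/37550) = (-6 + 2662)*(-1/37550) = 2656*(-1/37550) = -1328/18775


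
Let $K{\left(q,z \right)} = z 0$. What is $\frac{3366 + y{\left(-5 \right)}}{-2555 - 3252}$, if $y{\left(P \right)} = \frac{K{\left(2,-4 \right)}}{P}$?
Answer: $- \frac{3366}{5807} \approx -0.57965$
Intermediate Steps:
$K{\left(q,z \right)} = 0$
$y{\left(P \right)} = 0$ ($y{\left(P \right)} = \frac{0}{P} = 0$)
$\frac{3366 + y{\left(-5 \right)}}{-2555 - 3252} = \frac{3366 + 0}{-2555 - 3252} = \frac{3366}{-5807} = 3366 \left(- \frac{1}{5807}\right) = - \frac{3366}{5807}$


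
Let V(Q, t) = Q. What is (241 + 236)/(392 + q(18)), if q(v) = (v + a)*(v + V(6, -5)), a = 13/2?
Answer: 477/980 ≈ 0.48673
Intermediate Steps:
a = 13/2 (a = 13*(½) = 13/2 ≈ 6.5000)
q(v) = (6 + v)*(13/2 + v) (q(v) = (v + 13/2)*(v + 6) = (13/2 + v)*(6 + v) = (6 + v)*(13/2 + v))
(241 + 236)/(392 + q(18)) = (241 + 236)/(392 + (39 + 18² + (25/2)*18)) = 477/(392 + (39 + 324 + 225)) = 477/(392 + 588) = 477/980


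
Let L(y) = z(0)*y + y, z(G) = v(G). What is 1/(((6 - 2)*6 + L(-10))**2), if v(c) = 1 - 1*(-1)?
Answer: 1/36 ≈ 0.027778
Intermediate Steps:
v(c) = 2 (v(c) = 1 + 1 = 2)
z(G) = 2
L(y) = 3*y (L(y) = 2*y + y = 3*y)
1/(((6 - 2)*6 + L(-10))**2) = 1/(((6 - 2)*6 + 3*(-10))**2) = 1/((4*6 - 30)**2) = 1/((24 - 30)**2) = 1/((-6)**2) = 1/36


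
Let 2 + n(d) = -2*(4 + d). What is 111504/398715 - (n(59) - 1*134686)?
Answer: 17917491838/132905 ≈ 1.3481e+5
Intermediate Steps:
n(d) = -10 - 2*d (n(d) = -2 - 2*(4 + d) = -2 + (-8 - 2*d) = -10 - 2*d)
111504/398715 - (n(59) - 1*134686) = 111504/398715 - ((-10 - 2*59) - 1*134686) = 111504*(1/398715) - ((-10 - 118) - 134686) = 37168/132905 - (-128 - 134686) = 37168/132905 - 1*(-134814) = 37168/132905 + 134814 = 17917491838/132905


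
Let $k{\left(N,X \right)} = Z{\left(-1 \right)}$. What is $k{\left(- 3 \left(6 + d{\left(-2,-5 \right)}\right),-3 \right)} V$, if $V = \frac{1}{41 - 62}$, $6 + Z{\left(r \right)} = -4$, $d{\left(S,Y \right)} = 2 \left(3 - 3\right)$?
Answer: $\frac{10}{21} \approx 0.47619$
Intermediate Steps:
$d{\left(S,Y \right)} = 0$ ($d{\left(S,Y \right)} = 2 \cdot 0 = 0$)
$Z{\left(r \right)} = -10$ ($Z{\left(r \right)} = -6 - 4 = -10$)
$V = - \frac{1}{21}$ ($V = \frac{1}{-21} = - \frac{1}{21} \approx -0.047619$)
$k{\left(N,X \right)} = -10$
$k{\left(- 3 \left(6 + d{\left(-2,-5 \right)}\right),-3 \right)} V = \left(-10\right) \left(- \frac{1}{21}\right) = \frac{10}{21}$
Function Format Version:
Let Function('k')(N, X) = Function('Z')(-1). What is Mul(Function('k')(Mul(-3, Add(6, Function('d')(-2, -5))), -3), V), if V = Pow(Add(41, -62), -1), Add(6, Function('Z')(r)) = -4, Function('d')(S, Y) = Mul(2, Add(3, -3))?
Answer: Rational(10, 21) ≈ 0.47619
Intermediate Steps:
Function('d')(S, Y) = 0 (Function('d')(S, Y) = Mul(2, 0) = 0)
Function('Z')(r) = -10 (Function('Z')(r) = Add(-6, -4) = -10)
V = Rational(-1, 21) (V = Pow(-21, -1) = Rational(-1, 21) ≈ -0.047619)
Function('k')(N, X) = -10
Mul(Function('k')(Mul(-3, Add(6, Function('d')(-2, -5))), -3), V) = Mul(-10, Rational(-1, 21)) = Rational(10, 21)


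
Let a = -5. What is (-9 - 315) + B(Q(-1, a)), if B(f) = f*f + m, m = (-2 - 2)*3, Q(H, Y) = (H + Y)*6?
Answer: 960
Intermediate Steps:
Q(H, Y) = 6*H + 6*Y
m = -12 (m = -4*3 = -12)
B(f) = -12 + f² (B(f) = f*f - 12 = f² - 12 = -12 + f²)
(-9 - 315) + B(Q(-1, a)) = (-9 - 315) + (-12 + (6*(-1) + 6*(-5))²) = -324 + (-12 + (-6 - 30)²) = -324 + (-12 + (-36)²) = -324 + (-12 + 1296) = -324 + 1284 = 960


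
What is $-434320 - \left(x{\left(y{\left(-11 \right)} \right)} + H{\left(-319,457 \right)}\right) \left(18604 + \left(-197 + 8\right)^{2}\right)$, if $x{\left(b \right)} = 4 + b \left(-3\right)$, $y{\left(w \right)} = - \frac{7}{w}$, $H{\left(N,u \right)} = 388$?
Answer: $- \frac{237886095}{11} \approx -2.1626 \cdot 10^{7}$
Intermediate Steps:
$x{\left(b \right)} = 4 - 3 b$
$-434320 - \left(x{\left(y{\left(-11 \right)} \right)} + H{\left(-319,457 \right)}\right) \left(18604 + \left(-197 + 8\right)^{2}\right) = -434320 - \left(\left(4 - 3 \left(- \frac{7}{-11}\right)\right) + 388\right) \left(18604 + \left(-197 + 8\right)^{2}\right) = -434320 - \left(\left(4 - 3 \left(\left(-7\right) \left(- \frac{1}{11}\right)\right)\right) + 388\right) \left(18604 + \left(-189\right)^{2}\right) = -434320 - \left(\left(4 - \frac{21}{11}\right) + 388\right) \left(18604 + 35721\right) = -434320 - \left(\left(4 - \frac{21}{11}\right) + 388\right) 54325 = -434320 - \left(\frac{23}{11} + 388\right) 54325 = -434320 - \frac{4291}{11} \cdot 54325 = -434320 - \frac{233108575}{11} = - \frac{237886095}{11}$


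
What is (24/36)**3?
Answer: 8/27 ≈ 0.29630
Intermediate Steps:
(24/36)**3 = (24*(1/36))**3 = (2/3)**3 = 8/27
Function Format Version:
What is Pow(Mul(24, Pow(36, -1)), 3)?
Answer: Rational(8, 27) ≈ 0.29630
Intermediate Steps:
Pow(Mul(24, Pow(36, -1)), 3) = Pow(Mul(24, Rational(1, 36)), 3) = Pow(Rational(2, 3), 3) = Rational(8, 27)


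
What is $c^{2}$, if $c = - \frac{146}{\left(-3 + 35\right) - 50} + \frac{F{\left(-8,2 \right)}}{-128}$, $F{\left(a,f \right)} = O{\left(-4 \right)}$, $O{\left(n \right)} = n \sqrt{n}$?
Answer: $\frac{1364143}{20736} + \frac{73 i}{72} \approx 65.786 + 1.0139 i$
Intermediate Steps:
$O{\left(n \right)} = n^{\frac{3}{2}}$
$F{\left(a,f \right)} = - 8 i$ ($F{\left(a,f \right)} = \left(-4\right)^{\frac{3}{2}} = - 8 i$)
$c = \frac{73}{9} + \frac{i}{16}$ ($c = - \frac{146}{\left(-3 + 35\right) - 50} + \frac{\left(-8\right) i}{-128} = - \frac{146}{32 - 50} + - 8 i \left(- \frac{1}{128}\right) = - \frac{146}{-18} + \frac{i}{16} = \left(-146\right) \left(- \frac{1}{18}\right) + \frac{i}{16} = \frac{73}{9} + \frac{i}{16} \approx 8.1111 + 0.0625 i$)
$c^{2} = \left(\frac{73}{9} + \frac{i}{16}\right)^{2}$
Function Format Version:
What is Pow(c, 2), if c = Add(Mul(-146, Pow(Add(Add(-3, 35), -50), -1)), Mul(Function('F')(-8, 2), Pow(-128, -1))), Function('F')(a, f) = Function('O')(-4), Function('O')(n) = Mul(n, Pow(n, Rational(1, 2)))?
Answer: Add(Rational(1364143, 20736), Mul(Rational(73, 72), I)) ≈ Add(65.786, Mul(1.0139, I))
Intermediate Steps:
Function('O')(n) = Pow(n, Rational(3, 2))
Function('F')(a, f) = Mul(-8, I) (Function('F')(a, f) = Pow(-4, Rational(3, 2)) = Mul(-8, I))
c = Add(Rational(73, 9), Mul(Rational(1, 16), I)) (c = Add(Mul(-146, Pow(Add(Add(-3, 35), -50), -1)), Mul(Mul(-8, I), Pow(-128, -1))) = Add(Mul(-146, Pow(Add(32, -50), -1)), Mul(Mul(-8, I), Rational(-1, 128))) = Add(Mul(-146, Pow(-18, -1)), Mul(Rational(1, 16), I)) = Add(Mul(-146, Rational(-1, 18)), Mul(Rational(1, 16), I)) = Add(Rational(73, 9), Mul(Rational(1, 16), I)) ≈ Add(8.1111, Mul(0.062500, I)))
Pow(c, 2) = Pow(Add(Rational(73, 9), Mul(Rational(1, 16), I)), 2)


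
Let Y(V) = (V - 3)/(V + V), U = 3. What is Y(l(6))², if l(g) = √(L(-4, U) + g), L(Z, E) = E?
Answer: 0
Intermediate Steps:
l(g) = √(3 + g)
Y(V) = (-3 + V)/(2*V) (Y(V) = (-3 + V)/((2*V)) = (-3 + V)*(1/(2*V)) = (-3 + V)/(2*V))
Y(l(6))² = ((-3 + √(3 + 6))/(2*(√(3 + 6))))² = ((-3 + √9)/(2*(√9)))² = ((½)*(-3 + 3)/3)² = ((½)*(⅓)*0)² = 0² = 0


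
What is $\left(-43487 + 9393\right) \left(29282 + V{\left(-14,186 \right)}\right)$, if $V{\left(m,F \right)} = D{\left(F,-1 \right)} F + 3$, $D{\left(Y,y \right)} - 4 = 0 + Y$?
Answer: $-2203324750$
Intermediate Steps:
$D{\left(Y,y \right)} = 4 + Y$ ($D{\left(Y,y \right)} = 4 + \left(0 + Y\right) = 4 + Y$)
$V{\left(m,F \right)} = 3 + F \left(4 + F\right)$ ($V{\left(m,F \right)} = \left(4 + F\right) F + 3 = F \left(4 + F\right) + 3 = 3 + F \left(4 + F\right)$)
$\left(-43487 + 9393\right) \left(29282 + V{\left(-14,186 \right)}\right) = \left(-43487 + 9393\right) \left(29282 + \left(3 + 186 \left(4 + 186\right)\right)\right) = - 34094 \left(29282 + \left(3 + 186 \cdot 190\right)\right) = - 34094 \left(29282 + \left(3 + 35340\right)\right) = - 34094 \left(29282 + 35343\right) = \left(-34094\right) 64625 = -2203324750$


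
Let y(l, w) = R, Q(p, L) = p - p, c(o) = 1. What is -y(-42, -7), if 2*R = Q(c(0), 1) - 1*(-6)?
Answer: -3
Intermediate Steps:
Q(p, L) = 0
R = 3 (R = (0 - 1*(-6))/2 = (0 + 6)/2 = (½)*6 = 3)
y(l, w) = 3
-y(-42, -7) = -1*3 = -3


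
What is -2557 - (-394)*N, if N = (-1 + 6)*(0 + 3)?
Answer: 3353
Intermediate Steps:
N = 15 (N = 5*3 = 15)
-2557 - (-394)*N = -2557 - (-394)*15 = -2557 - 1*(-5910) = -2557 + 5910 = 3353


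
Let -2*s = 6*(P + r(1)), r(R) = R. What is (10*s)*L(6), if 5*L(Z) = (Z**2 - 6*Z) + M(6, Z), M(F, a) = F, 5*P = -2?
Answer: -108/5 ≈ -21.600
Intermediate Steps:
P = -2/5 (P = (1/5)*(-2) = -2/5 ≈ -0.40000)
s = -9/5 (s = -3*(-2/5 + 1) = -3*3/5 = -1/2*18/5 = -9/5 ≈ -1.8000)
L(Z) = 6/5 - 6*Z/5 + Z**2/5 (L(Z) = ((Z**2 - 6*Z) + 6)/5 = (6 + Z**2 - 6*Z)/5 = 6/5 - 6*Z/5 + Z**2/5)
(10*s)*L(6) = (10*(-9/5))*(6/5 - 6/5*6 + (1/5)*6**2) = -18*(6/5 - 36/5 + (1/5)*36) = -18*(6/5 - 36/5 + 36/5) = -18*6/5 = -108/5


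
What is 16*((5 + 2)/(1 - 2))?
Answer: -112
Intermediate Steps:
16*((5 + 2)/(1 - 2)) = 16*(7/(-1)) = 16*(7*(-1)) = 16*(-7) = -112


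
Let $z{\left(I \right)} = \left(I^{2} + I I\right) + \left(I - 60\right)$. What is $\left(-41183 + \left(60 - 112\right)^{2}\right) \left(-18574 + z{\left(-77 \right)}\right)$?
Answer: $263696587$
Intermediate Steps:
$z{\left(I \right)} = -60 + I + 2 I^{2}$ ($z{\left(I \right)} = \left(I^{2} + I^{2}\right) + \left(I - 60\right) = 2 I^{2} + \left(-60 + I\right) = -60 + I + 2 I^{2}$)
$\left(-41183 + \left(60 - 112\right)^{2}\right) \left(-18574 + z{\left(-77 \right)}\right) = \left(-41183 + \left(60 - 112\right)^{2}\right) \left(-18574 - \left(137 - 11858\right)\right) = \left(-41183 + \left(-52\right)^{2}\right) \left(-18574 - -11721\right) = \left(-41183 + 2704\right) \left(-18574 - -11721\right) = - 38479 \left(-18574 + 11721\right) = \left(-38479\right) \left(-6853\right) = 263696587$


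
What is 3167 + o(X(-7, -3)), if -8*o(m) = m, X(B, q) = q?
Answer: 25339/8 ≈ 3167.4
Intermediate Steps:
o(m) = -m/8
3167 + o(X(-7, -3)) = 3167 - ⅛*(-3) = 3167 + 3/8 = 25339/8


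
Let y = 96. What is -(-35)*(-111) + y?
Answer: -3789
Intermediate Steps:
-(-35)*(-111) + y = -(-35)*(-111) + 96 = -35*111 + 96 = -3885 + 96 = -3789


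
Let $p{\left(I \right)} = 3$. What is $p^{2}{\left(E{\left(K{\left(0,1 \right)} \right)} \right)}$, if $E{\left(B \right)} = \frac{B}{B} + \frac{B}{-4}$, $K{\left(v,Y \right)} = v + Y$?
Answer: $9$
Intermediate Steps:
$K{\left(v,Y \right)} = Y + v$
$E{\left(B \right)} = 1 - \frac{B}{4}$ ($E{\left(B \right)} = 1 + B \left(- \frac{1}{4}\right) = 1 - \frac{B}{4}$)
$p^{2}{\left(E{\left(K{\left(0,1 \right)} \right)} \right)} = 3^{2} = 9$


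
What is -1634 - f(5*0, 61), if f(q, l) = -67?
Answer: -1567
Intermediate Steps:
-1634 - f(5*0, 61) = -1634 - 1*(-67) = -1634 + 67 = -1567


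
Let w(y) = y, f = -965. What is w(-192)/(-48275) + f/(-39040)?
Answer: 10816211/376931200 ≈ 0.028695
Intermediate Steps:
w(-192)/(-48275) + f/(-39040) = -192/(-48275) - 965/(-39040) = -192*(-1/48275) - 965*(-1/39040) = 192/48275 + 193/7808 = 10816211/376931200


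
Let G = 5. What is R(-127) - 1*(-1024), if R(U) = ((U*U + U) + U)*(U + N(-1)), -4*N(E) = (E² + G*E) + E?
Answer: -7981029/4 ≈ -1.9953e+6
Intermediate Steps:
N(E) = -3*E/2 - E²/4 (N(E) = -((E² + 5*E) + E)/4 = -(E² + 6*E)/4 = -3*E/2 - E²/4)
R(U) = (5/4 + U)*(U² + 2*U) (R(U) = ((U*U + U) + U)*(U - ¼*(-1)*(6 - 1)) = ((U² + U) + U)*(U - ¼*(-1)*5) = ((U + U²) + U)*(U + 5/4) = (U² + 2*U)*(5/4 + U) = (5/4 + U)*(U² + 2*U))
R(-127) - 1*(-1024) = (¼)*(-127)*(10 + 4*(-127)² + 13*(-127)) - 1*(-1024) = (¼)*(-127)*(10 + 4*16129 - 1651) + 1024 = (¼)*(-127)*(10 + 64516 - 1651) + 1024 = (¼)*(-127)*62875 + 1024 = -7985125/4 + 1024 = -7981029/4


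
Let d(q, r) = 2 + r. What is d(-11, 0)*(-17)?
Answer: -34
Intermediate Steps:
d(-11, 0)*(-17) = (2 + 0)*(-17) = 2*(-17) = -34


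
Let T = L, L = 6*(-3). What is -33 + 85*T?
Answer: -1563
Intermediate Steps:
L = -18
T = -18
-33 + 85*T = -33 + 85*(-18) = -33 - 1530 = -1563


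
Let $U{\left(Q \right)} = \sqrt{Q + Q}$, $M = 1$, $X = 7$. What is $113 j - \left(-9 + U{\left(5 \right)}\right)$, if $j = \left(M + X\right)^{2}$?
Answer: $7241 - \sqrt{10} \approx 7237.8$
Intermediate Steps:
$U{\left(Q \right)} = \sqrt{2} \sqrt{Q}$ ($U{\left(Q \right)} = \sqrt{2 Q} = \sqrt{2} \sqrt{Q}$)
$j = 64$ ($j = \left(1 + 7\right)^{2} = 8^{2} = 64$)
$113 j - \left(-9 + U{\left(5 \right)}\right) = 113 \cdot 64 + \left(\left(\left(-1\right) \left(-3\right) + 6\right) - \sqrt{2} \sqrt{5}\right) = 7232 + \left(\left(3 + 6\right) - \sqrt{10}\right) = 7232 + \left(9 - \sqrt{10}\right) = 7241 - \sqrt{10}$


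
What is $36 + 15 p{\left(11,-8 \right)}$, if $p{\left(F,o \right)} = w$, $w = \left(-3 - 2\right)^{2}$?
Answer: $411$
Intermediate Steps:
$w = 25$ ($w = \left(-5\right)^{2} = 25$)
$p{\left(F,o \right)} = 25$
$36 + 15 p{\left(11,-8 \right)} = 36 + 15 \cdot 25 = 36 + 375 = 411$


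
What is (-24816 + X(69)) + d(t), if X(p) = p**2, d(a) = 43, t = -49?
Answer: -20012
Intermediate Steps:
(-24816 + X(69)) + d(t) = (-24816 + 69**2) + 43 = (-24816 + 4761) + 43 = -20055 + 43 = -20012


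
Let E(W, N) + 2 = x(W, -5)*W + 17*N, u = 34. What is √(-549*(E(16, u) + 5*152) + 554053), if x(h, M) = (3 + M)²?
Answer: I*√214547 ≈ 463.19*I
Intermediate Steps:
E(W, N) = -2 + 4*W + 17*N (E(W, N) = -2 + ((3 - 5)²*W + 17*N) = -2 + ((-2)²*W + 17*N) = -2 + (4*W + 17*N) = -2 + 4*W + 17*N)
√(-549*(E(16, u) + 5*152) + 554053) = √(-549*((-2 + 4*16 + 17*34) + 5*152) + 554053) = √(-549*((-2 + 64 + 578) + 760) + 554053) = √(-549*(640 + 760) + 554053) = √(-549*1400 + 554053) = √(-768600 + 554053) = √(-214547) = I*√214547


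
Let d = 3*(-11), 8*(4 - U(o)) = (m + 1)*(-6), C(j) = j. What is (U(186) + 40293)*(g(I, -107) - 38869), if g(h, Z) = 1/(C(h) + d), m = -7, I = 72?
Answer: -61078997825/39 ≈ -1.5661e+9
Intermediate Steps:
U(o) = -½ (U(o) = 4 - (-7 + 1)*(-6)/8 = 4 - (-3)*(-6)/4 = 4 - ⅛*36 = 4 - 9/2 = -½)
d = -33
g(h, Z) = 1/(-33 + h) (g(h, Z) = 1/(h - 33) = 1/(-33 + h))
(U(186) + 40293)*(g(I, -107) - 38869) = (-½ + 40293)*(1/(-33 + 72) - 38869) = 80585*(1/39 - 38869)/2 = (80585/2)*(-1515890/39) = -61078997825/39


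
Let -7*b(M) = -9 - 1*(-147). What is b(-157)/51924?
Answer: -23/60578 ≈ -0.00037968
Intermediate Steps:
b(M) = -138/7 (b(M) = -(-9 - 1*(-147))/7 = -(-9 + 147)/7 = -⅐*138 = -138/7)
b(-157)/51924 = -138/7/51924 = -138/7*1/51924 = -23/60578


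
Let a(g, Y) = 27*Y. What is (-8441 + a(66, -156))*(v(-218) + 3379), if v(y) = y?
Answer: -39996133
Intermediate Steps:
(-8441 + a(66, -156))*(v(-218) + 3379) = (-8441 + 27*(-156))*(-218 + 3379) = (-8441 - 4212)*3161 = -12653*3161 = -39996133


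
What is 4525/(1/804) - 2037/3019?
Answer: 10983421863/3019 ≈ 3.6381e+6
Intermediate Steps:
4525/(1/804) - 2037/3019 = 4525/(1/804) - 2037*1/3019 = 4525*804 - 2037/3019 = 3638100 - 2037/3019 = 10983421863/3019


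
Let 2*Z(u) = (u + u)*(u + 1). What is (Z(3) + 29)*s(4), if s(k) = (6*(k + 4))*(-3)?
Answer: -5904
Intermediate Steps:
Z(u) = u*(1 + u) (Z(u) = ((u + u)*(u + 1))/2 = ((2*u)*(1 + u))/2 = (2*u*(1 + u))/2 = u*(1 + u))
s(k) = -72 - 18*k (s(k) = (6*(4 + k))*(-3) = (24 + 6*k)*(-3) = -72 - 18*k)
(Z(3) + 29)*s(4) = (3*(1 + 3) + 29)*(-72 - 18*4) = (3*4 + 29)*(-72 - 72) = (12 + 29)*(-144) = 41*(-144) = -5904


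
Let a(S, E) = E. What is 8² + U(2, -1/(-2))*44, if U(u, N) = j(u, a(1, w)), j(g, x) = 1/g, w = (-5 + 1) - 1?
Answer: 86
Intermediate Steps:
w = -5 (w = -4 - 1 = -5)
U(u, N) = 1/u
8² + U(2, -1/(-2))*44 = 8² + 44/2 = 64 + (½)*44 = 64 + 22 = 86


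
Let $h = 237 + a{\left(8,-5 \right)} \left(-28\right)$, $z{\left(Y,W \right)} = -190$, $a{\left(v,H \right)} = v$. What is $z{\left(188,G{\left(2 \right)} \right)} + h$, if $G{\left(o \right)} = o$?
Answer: $-177$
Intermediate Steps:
$h = 13$ ($h = 237 + 8 \left(-28\right) = 237 - 224 = 13$)
$z{\left(188,G{\left(2 \right)} \right)} + h = -190 + 13 = -177$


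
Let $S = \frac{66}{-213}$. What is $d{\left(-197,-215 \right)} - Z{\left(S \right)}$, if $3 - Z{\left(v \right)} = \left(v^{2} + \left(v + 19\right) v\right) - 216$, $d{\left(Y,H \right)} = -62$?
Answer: $- \frac{1445231}{5041} \approx -286.7$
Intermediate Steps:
$S = - \frac{22}{71}$ ($S = 66 \left(- \frac{1}{213}\right) = - \frac{22}{71} \approx -0.30986$)
$Z{\left(v \right)} = 219 - v^{2} - v \left(19 + v\right)$ ($Z{\left(v \right)} = 3 - \left(\left(v^{2} + \left(v + 19\right) v\right) - 216\right) = 3 - \left(\left(v^{2} + \left(19 + v\right) v\right) - 216\right) = 3 - \left(\left(v^{2} + v \left(19 + v\right)\right) - 216\right) = 3 - \left(-216 + v^{2} + v \left(19 + v\right)\right) = 219 - v^{2} - v \left(19 + v\right)$)
$d{\left(-197,-215 \right)} - Z{\left(S \right)} = -62 - \left(219 - - \frac{418}{71} - 2 \left(- \frac{22}{71}\right)^{2}\right) = -62 - \left(219 + \frac{418}{71} - \frac{968}{5041}\right) = -62 - \frac{1132689}{5041} = - \frac{1445231}{5041}$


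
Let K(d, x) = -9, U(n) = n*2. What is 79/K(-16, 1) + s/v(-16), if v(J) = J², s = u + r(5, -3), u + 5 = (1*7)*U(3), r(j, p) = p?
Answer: -9959/1152 ≈ -8.6450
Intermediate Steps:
U(n) = 2*n
u = 37 (u = -5 + (1*7)*(2*3) = -5 + 7*6 = -5 + 42 = 37)
s = 34 (s = 37 - 3 = 34)
79/K(-16, 1) + s/v(-16) = 79/(-9) + 34/((-16)²) = 79*(-⅑) + 34/256 = -79/9 + 34*(1/256) = -79/9 + 17/128 = -9959/1152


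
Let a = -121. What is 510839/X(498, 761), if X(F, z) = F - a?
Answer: 510839/619 ≈ 825.26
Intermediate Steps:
X(F, z) = 121 + F (X(F, z) = F - 1*(-121) = F + 121 = 121 + F)
510839/X(498, 761) = 510839/(121 + 498) = 510839/619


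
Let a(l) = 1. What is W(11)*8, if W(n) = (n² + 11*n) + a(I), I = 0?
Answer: 1944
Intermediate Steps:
W(n) = 1 + n² + 11*n (W(n) = (n² + 11*n) + 1 = 1 + n² + 11*n)
W(11)*8 = (1 + 11² + 11*11)*8 = (1 + 121 + 121)*8 = 243*8 = 1944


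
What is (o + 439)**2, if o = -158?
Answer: 78961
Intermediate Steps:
(o + 439)**2 = (-158 + 439)**2 = 281**2 = 78961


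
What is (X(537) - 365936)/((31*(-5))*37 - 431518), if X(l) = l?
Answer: 365399/437253 ≈ 0.83567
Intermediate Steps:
(X(537) - 365936)/((31*(-5))*37 - 431518) = (537 - 365936)/((31*(-5))*37 - 431518) = -365399/(-155*37 - 431518) = -365399/(-5735 - 431518) = -365399/(-437253) = -365399*(-1/437253) = 365399/437253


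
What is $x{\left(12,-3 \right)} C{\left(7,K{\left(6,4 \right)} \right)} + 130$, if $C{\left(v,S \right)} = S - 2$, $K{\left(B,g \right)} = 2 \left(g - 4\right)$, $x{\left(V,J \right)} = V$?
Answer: $106$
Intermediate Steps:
$K{\left(B,g \right)} = -8 + 2 g$ ($K{\left(B,g \right)} = 2 \left(-4 + g\right) = -8 + 2 g$)
$C{\left(v,S \right)} = -2 + S$ ($C{\left(v,S \right)} = S - 2 = -2 + S$)
$x{\left(12,-3 \right)} C{\left(7,K{\left(6,4 \right)} \right)} + 130 = 12 \left(-2 + \left(-8 + 2 \cdot 4\right)\right) + 130 = 12 \left(-2 + \left(-8 + 8\right)\right) + 130 = 12 \left(-2 + 0\right) + 130 = 12 \left(-2\right) + 130 = -24 + 130 = 106$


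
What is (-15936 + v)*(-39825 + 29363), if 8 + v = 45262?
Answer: -306724916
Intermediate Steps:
v = 45254 (v = -8 + 45262 = 45254)
(-15936 + v)*(-39825 + 29363) = (-15936 + 45254)*(-39825 + 29363) = 29318*(-10462) = -306724916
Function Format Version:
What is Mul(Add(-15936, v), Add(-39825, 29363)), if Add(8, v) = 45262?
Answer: -306724916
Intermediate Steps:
v = 45254 (v = Add(-8, 45262) = 45254)
Mul(Add(-15936, v), Add(-39825, 29363)) = Mul(Add(-15936, 45254), Add(-39825, 29363)) = Mul(29318, -10462) = -306724916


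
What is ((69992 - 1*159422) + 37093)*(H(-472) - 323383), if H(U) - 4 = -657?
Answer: 16959072132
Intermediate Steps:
H(U) = -653 (H(U) = 4 - 657 = -653)
((69992 - 1*159422) + 37093)*(H(-472) - 323383) = ((69992 - 1*159422) + 37093)*(-653 - 323383) = ((69992 - 159422) + 37093)*(-324036) = (-89430 + 37093)*(-324036) = -52337*(-324036) = 16959072132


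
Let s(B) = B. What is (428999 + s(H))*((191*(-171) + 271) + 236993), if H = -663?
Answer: 87638830608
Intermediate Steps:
(428999 + s(H))*((191*(-171) + 271) + 236993) = (428999 - 663)*((191*(-171) + 271) + 236993) = 428336*((-32661 + 271) + 236993) = 428336*(-32390 + 236993) = 428336*204603 = 87638830608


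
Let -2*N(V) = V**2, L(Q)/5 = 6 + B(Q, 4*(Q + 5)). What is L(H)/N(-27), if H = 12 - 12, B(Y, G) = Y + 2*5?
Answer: -160/729 ≈ -0.21948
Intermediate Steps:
B(Y, G) = 10 + Y (B(Y, G) = Y + 10 = 10 + Y)
H = 0
L(Q) = 80 + 5*Q (L(Q) = 5*(6 + (10 + Q)) = 5*(16 + Q) = 80 + 5*Q)
N(V) = -V**2/2
L(H)/N(-27) = (80 + 5*0)/((-1/2*(-27)**2)) = (80 + 0)/((-1/2*729)) = 80/(-729/2) = 80*(-2/729) = -160/729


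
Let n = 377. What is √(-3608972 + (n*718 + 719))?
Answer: I*√3337567 ≈ 1826.9*I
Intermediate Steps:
√(-3608972 + (n*718 + 719)) = √(-3608972 + (377*718 + 719)) = √(-3608972 + (270686 + 719)) = √(-3608972 + 271405) = √(-3337567) = I*√3337567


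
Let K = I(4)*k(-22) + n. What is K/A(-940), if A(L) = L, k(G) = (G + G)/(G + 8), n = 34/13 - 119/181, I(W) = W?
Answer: -239313/15482740 ≈ -0.015457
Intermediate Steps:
n = 4607/2353 (n = 34*(1/13) - 119*1/181 = 34/13 - 119/181 = 4607/2353 ≈ 1.9579)
k(G) = 2*G/(8 + G) (k(G) = (2*G)/(8 + G) = 2*G/(8 + G))
K = 239313/16471 (K = 4*(2*(-22)/(8 - 22)) + 4607/2353 = 4*(2*(-22)/(-14)) + 4607/2353 = 4*(2*(-22)*(-1/14)) + 4607/2353 = 4*(22/7) + 4607/2353 = 88/7 + 4607/2353 = 239313/16471 ≈ 14.529)
K/A(-940) = (239313/16471)/(-940) = (239313/16471)*(-1/940) = -239313/15482740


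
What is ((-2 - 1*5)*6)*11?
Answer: -462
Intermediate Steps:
((-2 - 1*5)*6)*11 = ((-2 - 5)*6)*11 = -7*6*11 = -42*11 = -462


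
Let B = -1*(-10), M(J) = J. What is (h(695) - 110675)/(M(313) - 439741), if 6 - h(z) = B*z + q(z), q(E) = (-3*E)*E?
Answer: -332864/109857 ≈ -3.0300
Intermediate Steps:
q(E) = -3*E**2
B = 10
h(z) = 6 - 10*z + 3*z**2 (h(z) = 6 - (10*z - 3*z**2) = 6 - (-3*z**2 + 10*z) = 6 + (-10*z + 3*z**2) = 6 - 10*z + 3*z**2)
(h(695) - 110675)/(M(313) - 439741) = ((6 - 10*695 + 3*695**2) - 110675)/(313 - 439741) = ((6 - 6950 + 3*483025) - 110675)/(-439428) = ((6 - 6950 + 1449075) - 110675)*(-1/439428) = (1442131 - 110675)*(-1/439428) = 1331456*(-1/439428) = -332864/109857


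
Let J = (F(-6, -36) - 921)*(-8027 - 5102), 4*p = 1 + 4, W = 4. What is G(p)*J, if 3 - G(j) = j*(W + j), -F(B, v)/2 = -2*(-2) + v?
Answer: -641338521/16 ≈ -4.0084e+7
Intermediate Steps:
F(B, v) = -8 - 2*v (F(B, v) = -2*(-2*(-2) + v) = -2*(4 + v) = -8 - 2*v)
p = 5/4 (p = (1 + 4)/4 = (¼)*5 = 5/4 ≈ 1.2500)
J = 11251553 (J = ((-8 - 2*(-36)) - 921)*(-8027 - 5102) = ((-8 + 72) - 921)*(-13129) = (64 - 921)*(-13129) = -857*(-13129) = 11251553)
G(j) = 3 - j*(4 + j)
G(p)*J = (3 - (5/4)² - 4*5/4)*11251553 = (3 - 1*25/16 - 5)*11251553 = (3 - 25/16 - 5)*11251553 = -57/16*11251553 = -641338521/16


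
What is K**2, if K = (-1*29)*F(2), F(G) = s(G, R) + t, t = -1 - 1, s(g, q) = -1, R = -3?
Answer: 7569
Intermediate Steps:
t = -2
F(G) = -3 (F(G) = -1 - 2 = -3)
K = 87 (K = -1*29*(-3) = -29*(-3) = 87)
K**2 = 87**2 = 7569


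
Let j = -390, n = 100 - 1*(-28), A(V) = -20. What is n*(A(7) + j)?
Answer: -52480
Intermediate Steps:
n = 128 (n = 100 + 28 = 128)
n*(A(7) + j) = 128*(-20 - 390) = 128*(-410) = -52480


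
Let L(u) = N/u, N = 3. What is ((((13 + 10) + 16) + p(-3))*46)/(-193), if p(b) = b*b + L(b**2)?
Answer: -6670/579 ≈ -11.520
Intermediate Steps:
L(u) = 3/u
p(b) = b**2 + 3/b**2 (p(b) = b*b + 3/(b**2) = b**2 + 3/b**2)
((((13 + 10) + 16) + p(-3))*46)/(-193) = ((((13 + 10) + 16) + (3 + (-3)**4)/(-3)**2)*46)/(-193) = (((23 + 16) + (3 + 81)/9)*46)*(-1/193) = ((39 + (1/9)*84)*46)*(-1/193) = ((39 + 28/3)*46)*(-1/193) = ((145/3)*46)*(-1/193) = (6670/3)*(-1/193) = -6670/579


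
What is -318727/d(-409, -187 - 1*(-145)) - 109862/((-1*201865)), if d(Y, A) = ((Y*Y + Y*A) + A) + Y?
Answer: -44124338959/37144774920 ≈ -1.1879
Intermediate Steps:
d(Y, A) = A + Y + Y**2 + A*Y (d(Y, A) = ((Y**2 + A*Y) + A) + Y = (A + Y**2 + A*Y) + Y = A + Y + Y**2 + A*Y)
-318727/d(-409, -187 - 1*(-145)) - 109862/((-1*201865)) = -318727/((-187 - 1*(-145)) - 409 + (-409)**2 + (-187 - 1*(-145))*(-409)) - 109862/((-1*201865)) = -318727/((-187 + 145) - 409 + 167281 + (-187 + 145)*(-409)) - 109862/(-201865) = -318727/(-42 - 409 + 167281 - 42*(-409)) - 109862*(-1/201865) = -318727/(-42 - 409 + 167281 + 17178) + 109862/201865 = -318727/184008 + 109862/201865 = -44124338959/37144774920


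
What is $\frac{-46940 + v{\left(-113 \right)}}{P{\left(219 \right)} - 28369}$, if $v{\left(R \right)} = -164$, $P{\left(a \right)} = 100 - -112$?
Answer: $\frac{47104}{28157} \approx 1.6729$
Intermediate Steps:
$P{\left(a \right)} = 212$ ($P{\left(a \right)} = 100 + 112 = 212$)
$\frac{-46940 + v{\left(-113 \right)}}{P{\left(219 \right)} - 28369} = \frac{-46940 - 164}{212 - 28369} = - \frac{47104}{-28157} = \left(-47104\right) \left(- \frac{1}{28157}\right) = \frac{47104}{28157}$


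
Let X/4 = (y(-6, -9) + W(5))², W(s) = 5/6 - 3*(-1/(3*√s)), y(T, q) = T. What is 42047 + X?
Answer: 1896956/45 - 124*√5/15 ≈ 42136.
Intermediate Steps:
W(s) = ⅚ + s^(-½) (W(s) = 5*(⅙) - (-1)/√s = ⅚ + s^(-½))
X = 4*(-31/6 + √5/5)² (X = 4*(-6 + (⅚ + 5^(-½)))² = 4*(-6 + (⅚ + √5/5))² = 4*(-31/6 + √5/5)² ≈ 89.093)
42047 + X = 42047 + (4841/45 - 124*√5/15) = 1896956/45 - 124*√5/15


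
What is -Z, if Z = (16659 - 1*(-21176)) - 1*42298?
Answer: 4463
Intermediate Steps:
Z = -4463 (Z = (16659 + 21176) - 42298 = 37835 - 42298 = -4463)
-Z = -1*(-4463) = 4463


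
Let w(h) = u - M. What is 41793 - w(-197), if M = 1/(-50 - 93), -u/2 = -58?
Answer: 5959810/143 ≈ 41677.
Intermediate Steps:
u = 116 (u = -2*(-58) = 116)
M = -1/143 (M = 1/(-143) = -1/143 ≈ -0.0069930)
w(h) = 16589/143 (w(h) = 116 - 1*(-1/143) = 116 + 1/143 = 16589/143)
41793 - w(-197) = 41793 - 1*16589/143 = 41793 - 16589/143 = 5959810/143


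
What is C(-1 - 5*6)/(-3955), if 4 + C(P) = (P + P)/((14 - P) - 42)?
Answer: 74/11865 ≈ 0.0062368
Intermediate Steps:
C(P) = -4 + 2*P/(-28 - P) (C(P) = -4 + (P + P)/((14 - P) - 42) = -4 + (2*P)/(-28 - P) = -4 + 2*P/(-28 - P))
C(-1 - 5*6)/(-3955) = (2*(-56 - 3*(-1 - 5*6))/(28 + (-1 - 5*6)))/(-3955) = (2*(-56 - 3*(-1 - 30))/(28 + (-1 - 30)))*(-1/3955) = (2*(-56 - 3*(-31))/(28 - 31))*(-1/3955) = (2*(-56 + 93)/(-3))*(-1/3955) = (2*(-⅓)*37)*(-1/3955) = -74/3*(-1/3955) = 74/11865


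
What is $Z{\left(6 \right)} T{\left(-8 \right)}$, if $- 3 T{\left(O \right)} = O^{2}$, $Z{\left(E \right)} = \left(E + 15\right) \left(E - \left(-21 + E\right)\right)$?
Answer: $-9408$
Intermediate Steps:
$Z{\left(E \right)} = 315 + 21 E$ ($Z{\left(E \right)} = \left(15 + E\right) 21 = 315 + 21 E$)
$T{\left(O \right)} = - \frac{O^{2}}{3}$
$Z{\left(6 \right)} T{\left(-8 \right)} = \left(315 + 21 \cdot 6\right) \left(- \frac{\left(-8\right)^{2}}{3}\right) = \left(315 + 126\right) \left(\left(- \frac{1}{3}\right) 64\right) = 441 \left(- \frac{64}{3}\right) = -9408$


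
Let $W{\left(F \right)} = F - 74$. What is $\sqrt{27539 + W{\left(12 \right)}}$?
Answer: $3 \sqrt{3053} \approx 165.76$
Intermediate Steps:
$W{\left(F \right)} = -74 + F$ ($W{\left(F \right)} = F - 74 = -74 + F$)
$\sqrt{27539 + W{\left(12 \right)}} = \sqrt{27539 + \left(-74 + 12\right)} = \sqrt{27539 - 62} = \sqrt{27477} = 3 \sqrt{3053}$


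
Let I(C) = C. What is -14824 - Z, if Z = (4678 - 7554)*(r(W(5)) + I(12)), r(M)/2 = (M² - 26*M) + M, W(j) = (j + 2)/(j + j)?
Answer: -1953838/25 ≈ -78154.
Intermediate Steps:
W(j) = (2 + j)/(2*j) (W(j) = (2 + j)/((2*j)) = (2 + j)*(1/(2*j)) = (2 + j)/(2*j))
r(M) = -50*M + 2*M² (r(M) = 2*((M² - 26*M) + M) = 2*(M² - 25*M) = -50*M + 2*M²)
Z = 1583238/25 (Z = (4678 - 7554)*(2*((½)*(2 + 5)/5)*(-25 + (½)*(2 + 5)/5) + 12) = -2876*(2*((½)*(⅕)*7)*(-25 + (½)*(⅕)*7) + 12) = -2876*(2*(7/10)*(-25 + 7/10) + 12) = -2876*(2*(7/10)*(-243/10) + 12) = -2876*(-1701/50 + 12) = -2876*(-1101/50) = 1583238/25 ≈ 63330.)
-14824 - Z = -14824 - 1*1583238/25 = -14824 - 1583238/25 = -1953838/25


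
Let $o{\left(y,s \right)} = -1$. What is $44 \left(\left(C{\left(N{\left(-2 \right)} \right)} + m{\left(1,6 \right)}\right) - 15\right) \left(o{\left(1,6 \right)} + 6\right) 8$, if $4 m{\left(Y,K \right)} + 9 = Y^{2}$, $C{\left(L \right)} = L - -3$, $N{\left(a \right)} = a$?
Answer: $-28160$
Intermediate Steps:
$C{\left(L \right)} = 3 + L$ ($C{\left(L \right)} = L + 3 = 3 + L$)
$m{\left(Y,K \right)} = - \frac{9}{4} + \frac{Y^{2}}{4}$
$44 \left(\left(C{\left(N{\left(-2 \right)} \right)} + m{\left(1,6 \right)}\right) - 15\right) \left(o{\left(1,6 \right)} + 6\right) 8 = 44 \left(\left(\left(3 - 2\right) - \left(\frac{9}{4} - \frac{1^{2}}{4}\right)\right) - 15\right) \left(-1 + 6\right) 8 = 44 \left(\left(1 + \left(- \frac{9}{4} + \frac{1}{4} \cdot 1\right)\right) - 15\right) 5 \cdot 8 = 44 \left(\left(1 + \left(- \frac{9}{4} + \frac{1}{4}\right)\right) - 15\right) 40 = 44 \left(\left(1 - 2\right) - 15\right) 40 = 44 \left(-1 - 15\right) 40 = 44 \left(-16\right) 40 = \left(-704\right) 40 = -28160$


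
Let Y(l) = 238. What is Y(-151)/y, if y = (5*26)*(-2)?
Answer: -119/130 ≈ -0.91538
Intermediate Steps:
y = -260 (y = 130*(-2) = -260)
Y(-151)/y = 238/(-260) = 238*(-1/260) = -119/130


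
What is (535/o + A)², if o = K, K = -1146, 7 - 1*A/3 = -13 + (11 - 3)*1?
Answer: 1658199841/1313316 ≈ 1262.6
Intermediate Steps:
A = 36 (A = 21 - 3*(-13 + (11 - 3)*1) = 21 - 3*(-13 + 8*1) = 21 - 3*(-13 + 8) = 21 - 3*(-5) = 21 + 15 = 36)
o = -1146
(535/o + A)² = (535/(-1146) + 36)² = (535*(-1/1146) + 36)² = (-535/1146 + 36)² = (40721/1146)² = 1658199841/1313316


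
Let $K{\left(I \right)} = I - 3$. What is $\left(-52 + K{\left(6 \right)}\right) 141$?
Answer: $-6909$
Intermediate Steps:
$K{\left(I \right)} = -3 + I$
$\left(-52 + K{\left(6 \right)}\right) 141 = \left(-52 + \left(-3 + 6\right)\right) 141 = \left(-52 + 3\right) 141 = \left(-49\right) 141 = -6909$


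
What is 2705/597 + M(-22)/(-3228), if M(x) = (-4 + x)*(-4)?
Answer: 722471/160593 ≈ 4.4988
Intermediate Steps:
M(x) = 16 - 4*x
2705/597 + M(-22)/(-3228) = 2705/597 + (16 - 4*(-22))/(-3228) = 2705*(1/597) + (16 + 88)*(-1/3228) = 2705/597 + 104*(-1/3228) = 2705/597 - 26/807 = 722471/160593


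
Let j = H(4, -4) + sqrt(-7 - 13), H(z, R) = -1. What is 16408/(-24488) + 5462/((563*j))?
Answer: -40968155/36190203 - 10924*I*sqrt(5)/11823 ≈ -1.132 - 2.066*I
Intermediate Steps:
j = -1 + 2*I*sqrt(5) (j = -1 + sqrt(-7 - 13) = -1 + sqrt(-20) = -1 + 2*I*sqrt(5) ≈ -1.0 + 4.4721*I)
16408/(-24488) + 5462/((563*j)) = 16408/(-24488) + 5462/((563*(-1 + 2*I*sqrt(5)))) = 16408*(-1/24488) + 5462/(-563 + 1126*I*sqrt(5)) = -2051/3061 + 5462/(-563 + 1126*I*sqrt(5))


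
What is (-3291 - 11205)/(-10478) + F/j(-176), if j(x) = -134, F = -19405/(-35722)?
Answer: 34592686709/25077772772 ≈ 1.3794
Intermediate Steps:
F = 19405/35722 (F = -19405*(-1/35722) = 19405/35722 ≈ 0.54322)
(-3291 - 11205)/(-10478) + F/j(-176) = (-3291 - 11205)/(-10478) + (19405/35722)/(-134) = -14496*(-1/10478) + (19405/35722)*(-1/134) = 7248/5239 - 19405/4786748 = 34592686709/25077772772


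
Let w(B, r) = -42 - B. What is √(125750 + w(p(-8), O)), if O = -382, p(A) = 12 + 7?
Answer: √125689 ≈ 354.53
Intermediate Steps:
p(A) = 19
√(125750 + w(p(-8), O)) = √(125750 + (-42 - 1*19)) = √(125750 + (-42 - 19)) = √(125750 - 61) = √125689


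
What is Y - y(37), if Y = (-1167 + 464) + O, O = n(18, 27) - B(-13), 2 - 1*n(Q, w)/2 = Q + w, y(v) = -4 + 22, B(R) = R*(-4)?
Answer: -859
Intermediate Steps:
B(R) = -4*R
y(v) = 18
n(Q, w) = 4 - 2*Q - 2*w (n(Q, w) = 4 - 2*(Q + w) = 4 + (-2*Q - 2*w) = 4 - 2*Q - 2*w)
O = -138 (O = (4 - 2*18 - 2*27) - (-4)*(-13) = (4 - 36 - 54) - 1*52 = -86 - 52 = -138)
Y = -841 (Y = (-1167 + 464) - 138 = -703 - 138 = -841)
Y - y(37) = -841 - 1*18 = -841 - 18 = -859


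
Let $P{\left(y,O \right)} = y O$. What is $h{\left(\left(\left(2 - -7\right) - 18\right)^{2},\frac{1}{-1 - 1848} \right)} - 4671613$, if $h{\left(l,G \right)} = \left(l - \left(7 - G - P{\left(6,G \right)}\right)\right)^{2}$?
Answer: $- \frac{15952595757252}{3418801} \approx -4.6661 \cdot 10^{6}$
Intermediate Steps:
$P{\left(y,O \right)} = O y$
$h{\left(l,G \right)} = \left(-7 + l + 7 G\right)^{2}$ ($h{\left(l,G \right)} = \left(l - \left(7 - G - G 6\right)\right)^{2} = \left(l + \left(\left(6 G + G\right) - 7\right)\right)^{2} = \left(l + \left(7 G - 7\right)\right)^{2} = \left(l + \left(-7 + 7 G\right)\right)^{2} = \left(-7 + l + 7 G\right)^{2}$)
$h{\left(\left(\left(2 - -7\right) - 18\right)^{2},\frac{1}{-1 - 1848} \right)} - 4671613 = \left(-7 + \left(\left(2 - -7\right) - 18\right)^{2} + \frac{7}{-1 - 1848}\right)^{2} - 4671613 = \left(-7 + \left(\left(2 + 7\right) - 18\right)^{2} + \frac{7}{-1849}\right)^{2} - 4671613 = \left(-7 + \left(9 - 18\right)^{2} + 7 \left(- \frac{1}{1849}\right)\right)^{2} - 4671613 = \left(-7 + \left(-9\right)^{2} - \frac{7}{1849}\right)^{2} - 4671613 = \left(-7 + 81 - \frac{7}{1849}\right)^{2} - 4671613 = \left(\frac{136819}{1849}\right)^{2} - 4671613 = \frac{18719438761}{3418801} - 4671613 = - \frac{15952595757252}{3418801}$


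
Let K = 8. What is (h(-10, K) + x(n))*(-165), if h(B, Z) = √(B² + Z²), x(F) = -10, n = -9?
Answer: 1650 - 330*√41 ≈ -463.03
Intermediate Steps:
(h(-10, K) + x(n))*(-165) = (√((-10)² + 8²) - 10)*(-165) = (√(100 + 64) - 10)*(-165) = (√164 - 10)*(-165) = (2*√41 - 10)*(-165) = (-10 + 2*√41)*(-165) = 1650 - 330*√41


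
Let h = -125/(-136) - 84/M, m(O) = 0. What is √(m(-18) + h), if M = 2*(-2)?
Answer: √101354/68 ≈ 4.6818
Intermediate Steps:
M = -4
h = 2981/136 (h = -125/(-136) - 84/(-4) = -125*(-1/136) - 84*(-¼) = 125/136 + 21 = 2981/136 ≈ 21.919)
√(m(-18) + h) = √(0 + 2981/136) = √(2981/136) = √101354/68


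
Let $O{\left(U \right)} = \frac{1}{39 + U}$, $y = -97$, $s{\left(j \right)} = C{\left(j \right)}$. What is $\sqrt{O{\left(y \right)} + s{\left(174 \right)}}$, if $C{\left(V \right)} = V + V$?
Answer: $\frac{\sqrt{1170614}}{58} \approx 18.654$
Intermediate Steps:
$C{\left(V \right)} = 2 V$
$s{\left(j \right)} = 2 j$
$\sqrt{O{\left(y \right)} + s{\left(174 \right)}} = \sqrt{\frac{1}{39 - 97} + 2 \cdot 174} = \sqrt{\frac{1}{-58} + 348} = \sqrt{- \frac{1}{58} + 348} = \sqrt{\frac{20183}{58}} = \frac{\sqrt{1170614}}{58}$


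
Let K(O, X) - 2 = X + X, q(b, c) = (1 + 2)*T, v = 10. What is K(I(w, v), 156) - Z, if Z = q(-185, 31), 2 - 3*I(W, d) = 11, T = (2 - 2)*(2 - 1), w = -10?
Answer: 314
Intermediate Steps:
T = 0 (T = 0*1 = 0)
I(W, d) = -3 (I(W, d) = ⅔ - ⅓*11 = ⅔ - 11/3 = -3)
q(b, c) = 0 (q(b, c) = (1 + 2)*0 = 3*0 = 0)
K(O, X) = 2 + 2*X (K(O, X) = 2 + (X + X) = 2 + 2*X)
Z = 0
K(I(w, v), 156) - Z = (2 + 2*156) - 1*0 = (2 + 312) + 0 = 314 + 0 = 314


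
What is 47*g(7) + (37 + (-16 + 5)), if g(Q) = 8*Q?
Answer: 2658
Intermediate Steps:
47*g(7) + (37 + (-16 + 5)) = 47*(8*7) + (37 + (-16 + 5)) = 47*56 + (37 - 11) = 2632 + 26 = 2658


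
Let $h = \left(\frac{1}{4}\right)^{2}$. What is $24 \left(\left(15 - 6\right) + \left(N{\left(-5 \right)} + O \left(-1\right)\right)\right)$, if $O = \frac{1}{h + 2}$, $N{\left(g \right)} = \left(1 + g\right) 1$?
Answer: $\frac{1192}{11} \approx 108.36$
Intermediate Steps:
$h = \frac{1}{16}$ ($h = \left(\frac{1}{4}\right)^{2} = \frac{1}{16} \approx 0.0625$)
$N{\left(g \right)} = 1 + g$
$O = \frac{16}{33}$ ($O = \frac{1}{\frac{1}{16} + 2} = \frac{1}{\frac{33}{16}} = \frac{16}{33} \approx 0.48485$)
$24 \left(\left(15 - 6\right) + \left(N{\left(-5 \right)} + O \left(-1\right)\right)\right) = 24 \left(\left(15 - 6\right) + \left(\left(1 - 5\right) + \frac{16}{33} \left(-1\right)\right)\right) = 24 \left(\left(15 - 6\right) - \frac{148}{33}\right) = 24 \left(9 - \frac{148}{33}\right) = 24 \cdot \frac{149}{33} = \frac{1192}{11}$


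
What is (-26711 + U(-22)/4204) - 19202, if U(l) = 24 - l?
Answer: -96509103/2102 ≈ -45913.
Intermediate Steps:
(-26711 + U(-22)/4204) - 19202 = (-26711 + (24 - 1*(-22))/4204) - 19202 = (-26711 + (24 + 22)*(1/4204)) - 19202 = (-26711 + 46*(1/4204)) - 19202 = (-26711 + 23/2102) - 19202 = -56146499/2102 - 19202 = -96509103/2102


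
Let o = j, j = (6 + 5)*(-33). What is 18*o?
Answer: -6534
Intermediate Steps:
j = -363 (j = 11*(-33) = -363)
o = -363
18*o = 18*(-363) = -6534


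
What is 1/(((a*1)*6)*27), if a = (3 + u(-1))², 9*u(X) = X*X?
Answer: 1/1568 ≈ 0.00063775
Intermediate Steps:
u(X) = X²/9 (u(X) = (X*X)/9 = X²/9)
a = 784/81 (a = (3 + (⅑)*(-1)²)² = (3 + (⅑)*1)² = (3 + ⅑)² = (28/9)² = 784/81 ≈ 9.6790)
1/(((a*1)*6)*27) = 1/((((784/81)*1)*6)*27) = 1/(((784/81)*6)*27) = 1/((1568/27)*27) = 1/1568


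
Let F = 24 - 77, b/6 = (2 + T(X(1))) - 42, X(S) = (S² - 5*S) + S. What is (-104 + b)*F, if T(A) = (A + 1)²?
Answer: 16960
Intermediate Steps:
X(S) = S² - 4*S
T(A) = (1 + A)²
b = -216 (b = 6*((2 + (1 + 1*(-4 + 1))²) - 42) = 6*((2 + (1 + 1*(-3))²) - 42) = 6*((2 + (1 - 3)²) - 42) = 6*((2 + (-2)²) - 42) = 6*((2 + 4) - 42) = 6*(6 - 42) = 6*(-36) = -216)
F = -53
(-104 + b)*F = (-104 - 216)*(-53) = -320*(-53) = 16960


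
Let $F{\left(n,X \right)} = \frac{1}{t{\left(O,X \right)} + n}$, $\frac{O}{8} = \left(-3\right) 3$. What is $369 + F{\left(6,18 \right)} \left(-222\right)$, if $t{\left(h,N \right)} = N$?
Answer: $\frac{1439}{4} \approx 359.75$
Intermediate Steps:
$O = -72$ ($O = 8 \left(\left(-3\right) 3\right) = 8 \left(-9\right) = -72$)
$F{\left(n,X \right)} = \frac{1}{X + n}$
$369 + F{\left(6,18 \right)} \left(-222\right) = 369 + \frac{1}{18 + 6} \left(-222\right) = 369 + \frac{1}{24} \left(-222\right) = 369 - \frac{37}{4} = \frac{1439}{4}$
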